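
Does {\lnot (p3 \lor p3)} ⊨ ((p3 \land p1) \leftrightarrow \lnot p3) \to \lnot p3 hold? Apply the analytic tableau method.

Initial set: {T \lnot (p3 \lor p3); F (((p3 \land p1) \leftrightarrow \lnot p3) \to \lnot p3)}.
T \lnot (p3 \lor p3): α-rule — add F p3, F p3.
F (((p3 \land p1) \leftrightarrow \lnot p3) \to \lnot p3): α-rule — add T ((p3 \land p1) \leftrightarrow \lnot p3), F \lnot p3.
× closes — contains both p3 and \lnot p3.
All 1 branch closes.
Every branch closed, so the premises entail the conclusion.

Yes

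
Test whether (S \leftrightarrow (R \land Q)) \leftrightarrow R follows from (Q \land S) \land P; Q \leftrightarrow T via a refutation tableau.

Yes

Initial set: {((Q \land S) \land P); (Q \leftrightarrow T); \lnot ((S \leftrightarrow (R \land Q)) \leftrightarrow R)}.
((Q \land S) \land P): α-rule — add (Q \land S), P.
(Q \land S): α-rule — add Q, S.
(Q \leftrightarrow T): β-rule — branch into Q, T  //  \lnot Q, \lnot T.
  branch 1 (add Q, T):
    \lnot ((S \leftrightarrow (R \land Q)) \leftrightarrow R): β-rule — branch into (S \leftrightarrow (R \land Q)), \lnot R  //  \lnot (S \leftrightarrow (R \land Q)), R.
      branch 1.1 (add (S \leftrightarrow (R \land Q)), \lnot R):
        (S \leftrightarrow (R \land Q)): β-rule — branch into S, (R \land Q)  //  \lnot S, \lnot (R \land Q).
          branch 1.1.1 (add S, (R \land Q)):
            (R \land Q): α-rule — add R, Q.
            × closes — contains both R and \lnot R.
          branch 1.1.2 (add \lnot S, \lnot (R \land Q)):
            × closes — contains both S and \lnot S.
      branch 1.2 (add \lnot (S \leftrightarrow (R \land Q)), R):
        \lnot (S \leftrightarrow (R \land Q)): β-rule — branch into S, \lnot (R \land Q)  //  \lnot S, (R \land Q).
          branch 1.2.1 (add S, \lnot (R \land Q)):
            \lnot (R \land Q): β-rule — branch into \lnot R  //  \lnot Q.
              branch 1.2.1.1 (add \lnot R):
                × closes — contains both R and \lnot R.
              branch 1.2.1.2 (add \lnot Q):
                × closes — contains both Q and \lnot Q.
          branch 1.2.2 (add \lnot S, (R \land Q)):
            × closes — contains both S and \lnot S.
  branch 2 (add \lnot Q, \lnot T):
    × closes — contains both Q and \lnot Q.
All 6 branches close.
Every branch closed, so the premises entail the conclusion.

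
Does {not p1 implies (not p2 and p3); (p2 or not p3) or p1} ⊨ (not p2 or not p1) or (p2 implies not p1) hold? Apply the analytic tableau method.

No

Initial set: {(not p1 implies (not p2 and p3)); ((p2 or not p3) or p1); not ((not p2 or not p1) or (p2 implies not p1))}.
not ((not p2 or not p1) or (p2 implies not p1)): α-rule — add not (not p2 or not p1), not (p2 implies not p1).
not (not p2 or not p1): α-rule — add not not p2, not not p1.
not (p2 implies not p1): α-rule — add p2, not not p1.
(not p1 implies (not p2 and p3)): β-rule — branch into not not p1  //  (not p2 and p3).
  branch 1 (add not not p1):
    ((p2 or not p3) or p1): β-rule — branch into (p2 or not p3)  //  p1.
      branch 1.1 (add (p2 or not p3)):
        (p2 or not p3): β-rule — branch into p2  //  not p3.
          branch 1.1.1 (add p2):
            ○ open, literals {p1=true, p2=true}.
          branch 1.1.2 (add not p3):
            ○ open, literals {p1=true, p2=true, p3=false}.
      branch 1.2 (add p1):
        ○ open, literals {p1=true, p2=true}.
  branch 2 (add (not p2 and p3)):
    (not p2 and p3): α-rule — add not p2, p3.
    × closes — contains both p2 and not p2.
1 branch closed, 3 open.
An open branch gives a countermodel: p1=true, p2=true (unmentioned atoms arbitrary); the premises hold there but the conclusion fails.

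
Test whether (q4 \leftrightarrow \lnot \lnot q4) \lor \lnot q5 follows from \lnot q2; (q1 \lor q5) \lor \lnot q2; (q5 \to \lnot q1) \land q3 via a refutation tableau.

Initial set: {\lnot q2; ((q1 \lor q5) \lor \lnot q2); ((q5 \to \lnot q1) \land q3); \lnot ((q4 \leftrightarrow \lnot \lnot q4) \lor \lnot q5)}.
((q5 \to \lnot q1) \land q3): α-rule — add (q5 \to \lnot q1), q3.
\lnot ((q4 \leftrightarrow \lnot \lnot q4) \lor \lnot q5): α-rule — add \lnot (q4 \leftrightarrow \lnot \lnot q4), \lnot \lnot q5.
((q1 \lor q5) \lor \lnot q2): β-rule — branch into (q1 \lor q5)  //  \lnot q2.
  branch 1 (add (q1 \lor q5)):
    (q5 \to \lnot q1): β-rule — branch into \lnot q5  //  \lnot q1.
      branch 1.1 (add \lnot q5):
        × closes — contains both q5 and \lnot q5.
      branch 1.2 (add \lnot q1):
        \lnot (q4 \leftrightarrow \lnot \lnot q4): β-rule — branch into q4, \lnot \lnot \lnot q4  //  \lnot q4, \lnot \lnot q4.
          branch 1.2.1 (add q4, \lnot \lnot \lnot q4):
            \lnot \lnot \lnot q4: drop double negation, giving \lnot q4.
            × closes — contains both q4 and \lnot q4.
          branch 1.2.2 (add \lnot q4, \lnot \lnot q4):
            \lnot \lnot q4: drop double negation, giving q4.
            × closes — contains both q4 and \lnot q4.
  branch 2 (add \lnot q2):
    (q5 \to \lnot q1): β-rule — branch into \lnot q5  //  \lnot q1.
      branch 2.1 (add \lnot q5):
        × closes — contains both q5 and \lnot q5.
      branch 2.2 (add \lnot q1):
        \lnot (q4 \leftrightarrow \lnot \lnot q4): β-rule — branch into q4, \lnot \lnot \lnot q4  //  \lnot q4, \lnot \lnot q4.
          branch 2.2.1 (add q4, \lnot \lnot \lnot q4):
            \lnot \lnot \lnot q4: drop double negation, giving \lnot q4.
            × closes — contains both q4 and \lnot q4.
          branch 2.2.2 (add \lnot q4, \lnot \lnot q4):
            \lnot \lnot q4: drop double negation, giving q4.
            × closes — contains both q4 and \lnot q4.
All 6 branches close.
Every branch closed, so the premises entail the conclusion.

Yes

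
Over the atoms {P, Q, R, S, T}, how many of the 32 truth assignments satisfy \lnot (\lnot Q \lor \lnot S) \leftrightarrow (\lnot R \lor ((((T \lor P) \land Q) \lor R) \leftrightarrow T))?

Initial set: {(\lnot (\lnot Q \lor \lnot S) \leftrightarrow (\lnot R \lor ((((T \lor P) \land Q) \lor R) \leftrightarrow T)))}.
(\lnot (\lnot Q \lor \lnot S) \leftrightarrow (\lnot R \lor ((((T \lor P) \land Q) \lor R) \leftrightarrow T))): β-rule — branch into \lnot (\lnot Q \lor \lnot S), (\lnot R \lor ((((T \lor P) \land Q) \lor R) \leftrightarrow T))  //  \lnot \lnot (\lnot Q \lor \lnot S), \lnot (\lnot R \lor ((((T \lor P) \land Q) \lor R) \leftrightarrow T)).
  branch 1 (add \lnot (\lnot Q \lor \lnot S), (\lnot R \lor ((((T \lor P) \land Q) \lor R) \leftrightarrow T))):
    \lnot (\lnot Q \lor \lnot S): α-rule — add \lnot \lnot Q, \lnot \lnot S.
    (\lnot R \lor ((((T \lor P) \land Q) \lor R) \leftrightarrow T)): β-rule — branch into \lnot R  //  ((((T \lor P) \land Q) \lor R) \leftrightarrow T).
      branch 1.1 (add \lnot R):
        ○ open, literals {Q=1, R=0, S=1}.
      branch 1.2 (add ((((T \lor P) \land Q) \lor R) \leftrightarrow T)):
        ((((T \lor P) \land Q) \lor R) \leftrightarrow T): β-rule — branch into (((T \lor P) \land Q) \lor R), T  //  \lnot (((T \lor P) \land Q) \lor R), \lnot T.
          branch 1.2.1 (add (((T \lor P) \land Q) \lor R), T):
            (((T \lor P) \land Q) \lor R): β-rule — branch into ((T \lor P) \land Q)  //  R.
              branch 1.2.1.1 (add ((T \lor P) \land Q)):
                ((T \lor P) \land Q): α-rule — add (T \lor P), Q.
                (T \lor P): β-rule — branch into T  //  P.
                  branch 1.2.1.1.1 (add T):
                    ○ open, literals {Q=1, S=1, T=1}.
                  branch 1.2.1.1.2 (add P):
                    ○ open, literals {P=1, Q=1, S=1, T=1}.
              branch 1.2.1.2 (add R):
                ○ open, literals {Q=1, R=1, S=1, T=1}.
          branch 1.2.2 (add \lnot (((T \lor P) \land Q) \lor R), \lnot T):
            \lnot (((T \lor P) \land Q) \lor R): α-rule — add \lnot ((T \lor P) \land Q), \lnot R.
            \lnot ((T \lor P) \land Q): β-rule — branch into \lnot (T \lor P)  //  \lnot Q.
              branch 1.2.2.1 (add \lnot (T \lor P)):
                \lnot (T \lor P): α-rule — add \lnot T, \lnot P.
                ○ open, literals {P=0, Q=1, R=0, S=1, T=0}.
              branch 1.2.2.2 (add \lnot Q):
                × closes — contains both Q and \lnot Q.
  branch 2 (add \lnot \lnot (\lnot Q \lor \lnot S), \lnot (\lnot R \lor ((((T \lor P) \land Q) \lor R) \leftrightarrow T))):
    \lnot (\lnot R \lor ((((T \lor P) \land Q) \lor R) \leftrightarrow T)): α-rule — add \lnot \lnot R, \lnot ((((T \lor P) \land Q) \lor R) \leftrightarrow T).
    \lnot \lnot (\lnot Q \lor \lnot S): β-rule — branch into \lnot Q  //  \lnot S.
      branch 2.1 (add \lnot Q):
        \lnot ((((T \lor P) \land Q) \lor R) \leftrightarrow T): β-rule — branch into (((T \lor P) \land Q) \lor R), \lnot T  //  \lnot (((T \lor P) \land Q) \lor R), T.
          branch 2.1.1 (add (((T \lor P) \land Q) \lor R), \lnot T):
            (((T \lor P) \land Q) \lor R): β-rule — branch into ((T \lor P) \land Q)  //  R.
              branch 2.1.1.1 (add ((T \lor P) \land Q)):
                ((T \lor P) \land Q): α-rule — add (T \lor P), Q.
                × closes — contains both Q and \lnot Q.
              branch 2.1.1.2 (add R):
                ○ open, literals {Q=0, R=1, T=0}.
          branch 2.1.2 (add \lnot (((T \lor P) \land Q) \lor R), T):
            \lnot (((T \lor P) \land Q) \lor R): α-rule — add \lnot ((T \lor P) \land Q), \lnot R.
            × closes — contains both R and \lnot R.
      branch 2.2 (add \lnot S):
        \lnot ((((T \lor P) \land Q) \lor R) \leftrightarrow T): β-rule — branch into (((T \lor P) \land Q) \lor R), \lnot T  //  \lnot (((T \lor P) \land Q) \lor R), T.
          branch 2.2.1 (add (((T \lor P) \land Q) \lor R), \lnot T):
            (((T \lor P) \land Q) \lor R): β-rule — branch into ((T \lor P) \land Q)  //  R.
              branch 2.2.1.1 (add ((T \lor P) \land Q)):
                ((T \lor P) \land Q): α-rule — add (T \lor P), Q.
                (T \lor P): β-rule — branch into T  //  P.
                  branch 2.2.1.1.1 (add T):
                    × closes — contains both T and \lnot T.
                  branch 2.2.1.1.2 (add P):
                    ○ open, literals {P=1, Q=1, R=1, S=0, T=0}.
              branch 2.2.1.2 (add R):
                ○ open, literals {R=1, S=0, T=0}.
          branch 2.2.2 (add \lnot (((T \lor P) \land Q) \lor R), T):
            \lnot (((T \lor P) \land Q) \lor R): α-rule — add \lnot ((T \lor P) \land Q), \lnot R.
            × closes — contains both R and \lnot R.
5 branches closed, 8 open.
Each open branch fixes some atoms; the unmentioned ones are free. Counting distinct full assignments: branch {Q=1, R=0, S=1} (P, T) contributes 4 new; branch {Q=1, S=1, T=1} (P, R) contributes 2 new; branch {P=1, Q=1, S=1, T=1} (R) contributes 0 new; branch {Q=1, R=1, S=1, T=1} (P) contributes 0 new; branch {P=0, Q=1, R=0, S=1, T=0} (none free) contributes 0 new; branch {Q=0, R=1, T=0} (P, S) contributes 4 new; branch {P=1, Q=1, R=1, S=0, T=0} (none free) contributes 1 new; branch {R=1, S=0, T=0} (P, Q) contributes 1 new. Total: 12.

12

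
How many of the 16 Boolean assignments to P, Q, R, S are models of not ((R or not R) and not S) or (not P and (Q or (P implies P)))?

Initial set: {(not ((R or not R) and not S) or (not P and (Q or (P implies P))))}.
(not ((R or not R) and not S) or (not P and (Q or (P implies P)))): β-rule — branch into not ((R or not R) and not S)  //  (not P and (Q or (P implies P))).
  branch 1 (add not ((R or not R) and not S)):
    not ((R or not R) and not S): β-rule — branch into not (R or not R)  //  not not S.
      branch 1.1 (add not (R or not R)):
        not (R or not R): α-rule — add not R, not not R.
        × closes — contains both R and not R.
      branch 1.2 (add not not S):
        ○ open, literals {S=1}.
  branch 2 (add (not P and (Q or (P implies P)))):
    (not P and (Q or (P implies P))): α-rule — add not P, (Q or (P implies P)).
    (Q or (P implies P)): β-rule — branch into Q  //  (P implies P).
      branch 2.1 (add Q):
        ○ open, literals {P=0, Q=1}.
      branch 2.2 (add (P implies P)):
        (P implies P): β-rule — branch into not P  //  P.
          branch 2.2.1 (add not P):
            ○ open, literals {P=0}.
          branch 2.2.2 (add P):
            × closes — contains both P and not P.
2 branches closed, 3 open.
Each open branch fixes some atoms; the unmentioned ones are free. Counting distinct full assignments: branch {S=1} (P, Q, R) contributes 8 new; branch {P=0, Q=1} (R, S) contributes 2 new; branch {P=0} (Q, R, S) contributes 2 new. Total: 12.

12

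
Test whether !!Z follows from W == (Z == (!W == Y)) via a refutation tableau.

No

Initial set: {(W == (Z == (!W == Y))); !!!Z}.
!!!Z: drop double negation, giving !Z.
(W == (Z == (!W == Y))): β-rule — branch into W, (Z == (!W == Y))  //  !W, !(Z == (!W == Y)).
  branch 1 (add W, (Z == (!W == Y))):
    (Z == (!W == Y)): β-rule — branch into Z, (!W == Y)  //  !Z, !(!W == Y).
      branch 1.1 (add Z, (!W == Y)):
        × closes — contains both Z and !Z.
      branch 1.2 (add !Z, !(!W == Y)):
        !(!W == Y): β-rule — branch into !W, !Y  //  !!W, Y.
          branch 1.2.1 (add !W, !Y):
            × closes — contains both W and !W.
          branch 1.2.2 (add !!W, Y):
            ○ open, literals {W=T, Y=T, Z=F}.
  branch 2 (add !W, !(Z == (!W == Y))):
    !(Z == (!W == Y)): β-rule — branch into Z, !(!W == Y)  //  !Z, (!W == Y).
      branch 2.1 (add Z, !(!W == Y)):
        × closes — contains both Z and !Z.
      branch 2.2 (add !Z, (!W == Y)):
        (!W == Y): β-rule — branch into !W, Y  //  !!W, !Y.
          branch 2.2.1 (add !W, Y):
            ○ open, literals {W=F, Y=T, Z=F}.
          branch 2.2.2 (add !!W, !Y):
            × closes — contains both W and !W.
4 branches closed, 2 open.
An open branch gives a countermodel: W=T, Y=T, Z=F (unmentioned atoms arbitrary); the premises hold there but the conclusion fails.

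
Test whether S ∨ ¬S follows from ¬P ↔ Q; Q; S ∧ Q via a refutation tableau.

Initial set: {T (¬P ↔ Q); T Q; T (S ∧ Q); F (S ∨ ¬S)}.
T (S ∧ Q): α-rule — add T S, T Q.
F (S ∨ ¬S): α-rule — add F S, F ¬S.
× closes — contains both S and ¬S.
All 1 branch closes.
Every branch closed, so the premises entail the conclusion.

Yes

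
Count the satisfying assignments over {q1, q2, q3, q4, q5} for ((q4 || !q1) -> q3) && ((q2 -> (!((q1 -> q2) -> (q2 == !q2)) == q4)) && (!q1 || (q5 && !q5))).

6

Initial set: {(((q4 || !q1) -> q3) && ((q2 -> (!((q1 -> q2) -> (q2 == !q2)) == q4)) && (!q1 || (q5 && !q5))))}.
(((q4 || !q1) -> q3) && ((q2 -> (!((q1 -> q2) -> (q2 == !q2)) == q4)) && (!q1 || (q5 && !q5)))): α-rule — add ((q4 || !q1) -> q3), ((q2 -> (!((q1 -> q2) -> (q2 == !q2)) == q4)) && (!q1 || (q5 && !q5))).
((q2 -> (!((q1 -> q2) -> (q2 == !q2)) == q4)) && (!q1 || (q5 && !q5))): α-rule — add (q2 -> (!((q1 -> q2) -> (q2 == !q2)) == q4)), (!q1 || (q5 && !q5)).
((q4 || !q1) -> q3): β-rule — branch into !(q4 || !q1)  //  q3.
  branch 1 (add !(q4 || !q1)):
    !(q4 || !q1): α-rule — add !q4, !!q1.
    (q2 -> (!((q1 -> q2) -> (q2 == !q2)) == q4)): β-rule — branch into !q2  //  (!((q1 -> q2) -> (q2 == !q2)) == q4).
      branch 1.1 (add !q2):
        (!q1 || (q5 && !q5)): β-rule — branch into !q1  //  (q5 && !q5).
          branch 1.1.1 (add !q1):
            × closes — contains both q1 and !q1.
          branch 1.1.2 (add (q5 && !q5)):
            (q5 && !q5): α-rule — add q5, !q5.
            × closes — contains both q5 and !q5.
      branch 1.2 (add (!((q1 -> q2) -> (q2 == !q2)) == q4)):
        (!q1 || (q5 && !q5)): β-rule — branch into !q1  //  (q5 && !q5).
          branch 1.2.1 (add !q1):
            × closes — contains both q1 and !q1.
          branch 1.2.2 (add (q5 && !q5)):
            (q5 && !q5): α-rule — add q5, !q5.
            × closes — contains both q5 and !q5.
  branch 2 (add q3):
    (q2 -> (!((q1 -> q2) -> (q2 == !q2)) == q4)): β-rule — branch into !q2  //  (!((q1 -> q2) -> (q2 == !q2)) == q4).
      branch 2.1 (add !q2):
        (!q1 || (q5 && !q5)): β-rule — branch into !q1  //  (q5 && !q5).
          branch 2.1.1 (add !q1):
            ○ open, literals {q1=false, q2=false, q3=true}.
          branch 2.1.2 (add (q5 && !q5)):
            (q5 && !q5): α-rule — add q5, !q5.
            × closes — contains both q5 and !q5.
      branch 2.2 (add (!((q1 -> q2) -> (q2 == !q2)) == q4)):
        (!q1 || (q5 && !q5)): β-rule — branch into !q1  //  (q5 && !q5).
          branch 2.2.1 (add !q1):
            (!((q1 -> q2) -> (q2 == !q2)) == q4): β-rule — branch into !((q1 -> q2) -> (q2 == !q2)), q4  //  !!((q1 -> q2) -> (q2 == !q2)), !q4.
              branch 2.2.1.1 (add !((q1 -> q2) -> (q2 == !q2)), q4):
                !((q1 -> q2) -> (q2 == !q2)): α-rule — add (q1 -> q2), !(q2 == !q2).
                (q1 -> q2): β-rule — branch into !q1  //  q2.
                  branch 2.2.1.1.1 (add !q1):
                    !(q2 == !q2): β-rule — branch into q2, !!q2  //  !q2, !q2.
                      branch 2.2.1.1.1.1 (add q2, !!q2):
                        ○ open, literals {q1=false, q2=true, q3=true, q4=true}.
                      branch 2.2.1.1.1.2 (add !q2, !q2):
                        ○ open, literals {q1=false, q2=false, q3=true, q4=true}.
                  branch 2.2.1.1.2 (add q2):
                    !(q2 == !q2): β-rule — branch into q2, !!q2  //  !q2, !q2.
                      branch 2.2.1.1.2.1 (add q2, !!q2):
                        ○ open, literals {q1=false, q2=true, q3=true, q4=true}.
                      branch 2.2.1.1.2.2 (add !q2, !q2):
                        × closes — contains both q2 and !q2.
              branch 2.2.1.2 (add !!((q1 -> q2) -> (q2 == !q2)), !q4):
                !!((q1 -> q2) -> (q2 == !q2)): β-rule — branch into !(q1 -> q2)  //  (q2 == !q2).
                  branch 2.2.1.2.1 (add !(q1 -> q2)):
                    !(q1 -> q2): α-rule — add q1, !q2.
                    × closes — contains both q1 and !q1.
                  branch 2.2.1.2.2 (add (q2 == !q2)):
                    (q2 == !q2): β-rule — branch into q2, !q2  //  !q2, !!q2.
                      branch 2.2.1.2.2.1 (add q2, !q2):
                        × closes — contains both q2 and !q2.
                      branch 2.2.1.2.2.2 (add !q2, !!q2):
                        × closes — contains both q2 and !q2.
          branch 2.2.2 (add (q5 && !q5)):
            (q5 && !q5): α-rule — add q5, !q5.
            × closes — contains both q5 and !q5.
10 branches closed, 4 open.
Each open branch fixes some atoms; the unmentioned ones are free. Counting distinct full assignments: branch {q1=false, q2=false, q3=true} (q4, q5) contributes 4 new; branch {q1=false, q2=true, q3=true, q4=true} (q5) contributes 2 new; branch {q1=false, q2=false, q3=true, q4=true} (q5) contributes 0 new; branch {q1=false, q2=true, q3=true, q4=true} (q5) contributes 0 new. Total: 6.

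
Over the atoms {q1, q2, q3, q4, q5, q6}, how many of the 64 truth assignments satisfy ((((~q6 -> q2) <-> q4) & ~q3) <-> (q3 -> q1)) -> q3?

48

Initial set: {(((((~q6 -> q2) <-> q4) & ~q3) <-> (q3 -> q1)) -> q3)}.
(((((~q6 -> q2) <-> q4) & ~q3) <-> (q3 -> q1)) -> q3): β-rule — branch into ~((((~q6 -> q2) <-> q4) & ~q3) <-> (q3 -> q1))  //  q3.
  branch 1 (add ~((((~q6 -> q2) <-> q4) & ~q3) <-> (q3 -> q1))):
    ~((((~q6 -> q2) <-> q4) & ~q3) <-> (q3 -> q1)): β-rule — branch into (((~q6 -> q2) <-> q4) & ~q3), ~(q3 -> q1)  //  ~(((~q6 -> q2) <-> q4) & ~q3), (q3 -> q1).
      branch 1.1 (add (((~q6 -> q2) <-> q4) & ~q3), ~(q3 -> q1)):
        (((~q6 -> q2) <-> q4) & ~q3): α-rule — add ((~q6 -> q2) <-> q4), ~q3.
        ~(q3 -> q1): α-rule — add q3, ~q1.
        × closes — contains both q3 and ~q3.
      branch 1.2 (add ~(((~q6 -> q2) <-> q4) & ~q3), (q3 -> q1)):
        ~(((~q6 -> q2) <-> q4) & ~q3): β-rule — branch into ~((~q6 -> q2) <-> q4)  //  ~~q3.
          branch 1.2.1 (add ~((~q6 -> q2) <-> q4)):
            (q3 -> q1): β-rule — branch into ~q3  //  q1.
              branch 1.2.1.1 (add ~q3):
                ~((~q6 -> q2) <-> q4): β-rule — branch into (~q6 -> q2), ~q4  //  ~(~q6 -> q2), q4.
                  branch 1.2.1.1.1 (add (~q6 -> q2), ~q4):
                    (~q6 -> q2): β-rule — branch into ~~q6  //  q2.
                      branch 1.2.1.1.1.1 (add ~~q6):
                        ○ open, literals {q3=false, q4=false, q6=true}.
                      branch 1.2.1.1.1.2 (add q2):
                        ○ open, literals {q2=true, q3=false, q4=false}.
                  branch 1.2.1.1.2 (add ~(~q6 -> q2), q4):
                    ~(~q6 -> q2): α-rule — add ~q6, ~q2.
                    ○ open, literals {q2=false, q3=false, q4=true, q6=false}.
              branch 1.2.1.2 (add q1):
                ~((~q6 -> q2) <-> q4): β-rule — branch into (~q6 -> q2), ~q4  //  ~(~q6 -> q2), q4.
                  branch 1.2.1.2.1 (add (~q6 -> q2), ~q4):
                    (~q6 -> q2): β-rule — branch into ~~q6  //  q2.
                      branch 1.2.1.2.1.1 (add ~~q6):
                        ○ open, literals {q1=true, q4=false, q6=true}.
                      branch 1.2.1.2.1.2 (add q2):
                        ○ open, literals {q1=true, q2=true, q4=false}.
                  branch 1.2.1.2.2 (add ~(~q6 -> q2), q4):
                    ~(~q6 -> q2): α-rule — add ~q6, ~q2.
                    ○ open, literals {q1=true, q2=false, q4=true, q6=false}.
          branch 1.2.2 (add ~~q3):
            (q3 -> q1): β-rule — branch into ~q3  //  q1.
              branch 1.2.2.1 (add ~q3):
                × closes — contains both q3 and ~q3.
              branch 1.2.2.2 (add q1):
                ○ open, literals {q1=true, q3=true}.
  branch 2 (add q3):
    ○ open, literals {q3=true}.
2 branches closed, 8 open.
Each open branch fixes some atoms; the unmentioned ones are free. Counting distinct full assignments: branch {q3=false, q4=false, q6=true} (q1, q2, q5) contributes 8 new; branch {q2=true, q3=false, q4=false} (q1, q5, q6) contributes 4 new; branch {q2=false, q3=false, q4=true, q6=false} (q1, q5) contributes 4 new; branch {q1=true, q4=false, q6=true} (q2, q3, q5) contributes 4 new; branch {q1=true, q2=true, q4=false} (q3, q5, q6) contributes 2 new; branch {q1=true, q2=false, q4=true, q6=false} (q3, q5) contributes 2 new; branch {q1=true, q3=true} (q2, q4, q5, q6) contributes 8 new; branch {q3=true} (q1, q2, q4, q5, q6) contributes 16 new. Total: 48.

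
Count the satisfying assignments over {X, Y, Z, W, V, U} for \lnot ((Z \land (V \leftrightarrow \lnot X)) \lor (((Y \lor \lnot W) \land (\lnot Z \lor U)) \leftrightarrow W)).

34

Initial set: {\lnot ((Z \land (V \leftrightarrow \lnot X)) \lor (((Y \lor \lnot W) \land (\lnot Z \lor U)) \leftrightarrow W))}.
\lnot ((Z \land (V \leftrightarrow \lnot X)) \lor (((Y \lor \lnot W) \land (\lnot Z \lor U)) \leftrightarrow W)): α-rule — add \lnot (Z \land (V \leftrightarrow \lnot X)), \lnot (((Y \lor \lnot W) \land (\lnot Z \lor U)) \leftrightarrow W).
\lnot (Z \land (V \leftrightarrow \lnot X)): β-rule — branch into \lnot Z  //  \lnot (V \leftrightarrow \lnot X).
  branch 1 (add \lnot Z):
    \lnot (((Y \lor \lnot W) \land (\lnot Z \lor U)) \leftrightarrow W): β-rule — branch into ((Y \lor \lnot W) \land (\lnot Z \lor U)), \lnot W  //  \lnot ((Y \lor \lnot W) \land (\lnot Z \lor U)), W.
      branch 1.1 (add ((Y \lor \lnot W) \land (\lnot Z \lor U)), \lnot W):
        ((Y \lor \lnot W) \land (\lnot Z \lor U)): α-rule — add (Y \lor \lnot W), (\lnot Z \lor U).
        (Y \lor \lnot W): β-rule — branch into Y  //  \lnot W.
          branch 1.1.1 (add Y):
            (\lnot Z \lor U): β-rule — branch into \lnot Z  //  U.
              branch 1.1.1.1 (add \lnot Z):
                ○ open, literals {W=false, Y=true, Z=false}.
              branch 1.1.1.2 (add U):
                ○ open, literals {U=true, W=false, Y=true, Z=false}.
          branch 1.1.2 (add \lnot W):
            (\lnot Z \lor U): β-rule — branch into \lnot Z  //  U.
              branch 1.1.2.1 (add \lnot Z):
                ○ open, literals {W=false, Z=false}.
              branch 1.1.2.2 (add U):
                ○ open, literals {U=true, W=false, Z=false}.
      branch 1.2 (add \lnot ((Y \lor \lnot W) \land (\lnot Z \lor U)), W):
        \lnot ((Y \lor \lnot W) \land (\lnot Z \lor U)): β-rule — branch into \lnot (Y \lor \lnot W)  //  \lnot (\lnot Z \lor U).
          branch 1.2.1 (add \lnot (Y \lor \lnot W)):
            \lnot (Y \lor \lnot W): α-rule — add \lnot Y, \lnot \lnot W.
            ○ open, literals {W=true, Y=false, Z=false}.
          branch 1.2.2 (add \lnot (\lnot Z \lor U)):
            \lnot (\lnot Z \lor U): α-rule — add \lnot \lnot Z, \lnot U.
            × closes — contains both Z and \lnot Z.
  branch 2 (add \lnot (V \leftrightarrow \lnot X)):
    \lnot (((Y \lor \lnot W) \land (\lnot Z \lor U)) \leftrightarrow W): β-rule — branch into ((Y \lor \lnot W) \land (\lnot Z \lor U)), \lnot W  //  \lnot ((Y \lor \lnot W) \land (\lnot Z \lor U)), W.
      branch 2.1 (add ((Y \lor \lnot W) \land (\lnot Z \lor U)), \lnot W):
        ((Y \lor \lnot W) \land (\lnot Z \lor U)): α-rule — add (Y \lor \lnot W), (\lnot Z \lor U).
        \lnot (V \leftrightarrow \lnot X): β-rule — branch into V, \lnot \lnot X  //  \lnot V, \lnot X.
          branch 2.1.1 (add V, \lnot \lnot X):
            (Y \lor \lnot W): β-rule — branch into Y  //  \lnot W.
              branch 2.1.1.1 (add Y):
                (\lnot Z \lor U): β-rule — branch into \lnot Z  //  U.
                  branch 2.1.1.1.1 (add \lnot Z):
                    ○ open, literals {V=true, W=false, X=true, Y=true, Z=false}.
                  branch 2.1.1.1.2 (add U):
                    ○ open, literals {U=true, V=true, W=false, X=true, Y=true}.
              branch 2.1.1.2 (add \lnot W):
                (\lnot Z \lor U): β-rule — branch into \lnot Z  //  U.
                  branch 2.1.1.2.1 (add \lnot Z):
                    ○ open, literals {V=true, W=false, X=true, Z=false}.
                  branch 2.1.1.2.2 (add U):
                    ○ open, literals {U=true, V=true, W=false, X=true}.
          branch 2.1.2 (add \lnot V, \lnot X):
            (Y \lor \lnot W): β-rule — branch into Y  //  \lnot W.
              branch 2.1.2.1 (add Y):
                (\lnot Z \lor U): β-rule — branch into \lnot Z  //  U.
                  branch 2.1.2.1.1 (add \lnot Z):
                    ○ open, literals {V=false, W=false, X=false, Y=true, Z=false}.
                  branch 2.1.2.1.2 (add U):
                    ○ open, literals {U=true, V=false, W=false, X=false, Y=true}.
              branch 2.1.2.2 (add \lnot W):
                (\lnot Z \lor U): β-rule — branch into \lnot Z  //  U.
                  branch 2.1.2.2.1 (add \lnot Z):
                    ○ open, literals {V=false, W=false, X=false, Z=false}.
                  branch 2.1.2.2.2 (add U):
                    ○ open, literals {U=true, V=false, W=false, X=false}.
      branch 2.2 (add \lnot ((Y \lor \lnot W) \land (\lnot Z \lor U)), W):
        \lnot (V \leftrightarrow \lnot X): β-rule — branch into V, \lnot \lnot X  //  \lnot V, \lnot X.
          branch 2.2.1 (add V, \lnot \lnot X):
            \lnot ((Y \lor \lnot W) \land (\lnot Z \lor U)): β-rule — branch into \lnot (Y \lor \lnot W)  //  \lnot (\lnot Z \lor U).
              branch 2.2.1.1 (add \lnot (Y \lor \lnot W)):
                \lnot (Y \lor \lnot W): α-rule — add \lnot Y, \lnot \lnot W.
                ○ open, literals {V=true, W=true, X=true, Y=false}.
              branch 2.2.1.2 (add \lnot (\lnot Z \lor U)):
                \lnot (\lnot Z \lor U): α-rule — add \lnot \lnot Z, \lnot U.
                ○ open, literals {U=false, V=true, W=true, X=true, Z=true}.
          branch 2.2.2 (add \lnot V, \lnot X):
            \lnot ((Y \lor \lnot W) \land (\lnot Z \lor U)): β-rule — branch into \lnot (Y \lor \lnot W)  //  \lnot (\lnot Z \lor U).
              branch 2.2.2.1 (add \lnot (Y \lor \lnot W)):
                \lnot (Y \lor \lnot W): α-rule — add \lnot Y, \lnot \lnot W.
                ○ open, literals {V=false, W=true, X=false, Y=false}.
              branch 2.2.2.2 (add \lnot (\lnot Z \lor U)):
                \lnot (\lnot Z \lor U): α-rule — add \lnot \lnot Z, \lnot U.
                ○ open, literals {U=false, V=false, W=true, X=false, Z=true}.
1 branch closed, 17 open.
Each open branch fixes some atoms; the unmentioned ones are free. Counting distinct full assignments: branch {W=false, Y=true, Z=false} (X, V, U) contributes 8 new; branch {U=true, W=false, Y=true, Z=false} (X, V) contributes 0 new; branch {W=false, Z=false} (X, Y, V, U) contributes 8 new; branch {U=true, W=false, Z=false} (X, Y, V) contributes 0 new; branch {W=true, Y=false, Z=false} (X, V, U) contributes 8 new; branch {V=true, W=false, X=true, Y=true, Z=false} (U) contributes 0 new; branch {U=true, V=true, W=false, X=true, Y=true} (Z) contributes 1 new; branch {V=true, W=false, X=true, Z=false} (Y, U) contributes 0 new; branch {U=true, V=true, W=false, X=true} (Y, Z) contributes 1 new; branch {V=false, W=false, X=false, Y=true, Z=false} (U) contributes 0 new; branch {U=true, V=false, W=false, X=false, Y=true} (Z) contributes 1 new; branch {V=false, W=false, X=false, Z=false} (Y, U) contributes 0 new; branch {U=true, V=false, W=false, X=false} (Y, Z) contributes 1 new; branch {V=true, W=true, X=true, Y=false} (Z, U) contributes 2 new; branch {U=false, V=true, W=true, X=true, Z=true} (Y) contributes 1 new; branch {V=false, W=true, X=false, Y=false} (Z, U) contributes 2 new; branch {U=false, V=false, W=true, X=false, Z=true} (Y) contributes 1 new. Total: 34.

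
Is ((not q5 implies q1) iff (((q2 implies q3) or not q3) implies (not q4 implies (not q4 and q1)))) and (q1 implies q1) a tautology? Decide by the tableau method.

Assume the negation and expand:
Initial set: {not (((not q5 implies q1) iff (((q2 implies q3) or not q3) implies (not q4 implies (not q4 and q1)))) and (q1 implies q1))}.
not (((not q5 implies q1) iff (((q2 implies q3) or not q3) implies (not q4 implies (not q4 and q1)))) and (q1 implies q1)): β-rule — branch into not ((not q5 implies q1) iff (((q2 implies q3) or not q3) implies (not q4 implies (not q4 and q1))))  //  not (q1 implies q1).
  branch 1 (add not ((not q5 implies q1) iff (((q2 implies q3) or not q3) implies (not q4 implies (not q4 and q1))))):
    not ((not q5 implies q1) iff (((q2 implies q3) or not q3) implies (not q4 implies (not q4 and q1)))): β-rule — branch into (not q5 implies q1), not (((q2 implies q3) or not q3) implies (not q4 implies (not q4 and q1)))  //  not (not q5 implies q1), (((q2 implies q3) or not q3) implies (not q4 implies (not q4 and q1))).
      branch 1.1 (add (not q5 implies q1), not (((q2 implies q3) or not q3) implies (not q4 implies (not q4 and q1)))):
        not (((q2 implies q3) or not q3) implies (not q4 implies (not q4 and q1))): α-rule — add ((q2 implies q3) or not q3), not (not q4 implies (not q4 and q1)).
        not (not q4 implies (not q4 and q1)): α-rule — add not q4, not (not q4 and q1).
        (not q5 implies q1): β-rule — branch into not not q5  //  q1.
          branch 1.1.1 (add not not q5):
            ((q2 implies q3) or not q3): β-rule — branch into (q2 implies q3)  //  not q3.
              branch 1.1.1.1 (add (q2 implies q3)):
                not (not q4 and q1): β-rule — branch into not not q4  //  not q1.
                  branch 1.1.1.1.1 (add not not q4):
                    × closes — contains both q4 and not q4.
                  branch 1.1.1.1.2 (add not q1):
                    (q2 implies q3): β-rule — branch into not q2  //  q3.
                      branch 1.1.1.1.2.1 (add not q2):
                        ○ open, literals {q1=false, q2=false, q4=false, q5=true}.
                      branch 1.1.1.1.2.2 (add q3):
                        ○ open, literals {q1=false, q3=true, q4=false, q5=true}.
              branch 1.1.1.2 (add not q3):
                not (not q4 and q1): β-rule — branch into not not q4  //  not q1.
                  branch 1.1.1.2.1 (add not not q4):
                    × closes — contains both q4 and not q4.
                  branch 1.1.1.2.2 (add not q1):
                    ○ open, literals {q1=false, q3=false, q4=false, q5=true}.
          branch 1.1.2 (add q1):
            ((q2 implies q3) or not q3): β-rule — branch into (q2 implies q3)  //  not q3.
              branch 1.1.2.1 (add (q2 implies q3)):
                not (not q4 and q1): β-rule — branch into not not q4  //  not q1.
                  branch 1.1.2.1.1 (add not not q4):
                    × closes — contains both q4 and not q4.
                  branch 1.1.2.1.2 (add not q1):
                    × closes — contains both q1 and not q1.
              branch 1.1.2.2 (add not q3):
                not (not q4 and q1): β-rule — branch into not not q4  //  not q1.
                  branch 1.1.2.2.1 (add not not q4):
                    × closes — contains both q4 and not q4.
                  branch 1.1.2.2.2 (add not q1):
                    × closes — contains both q1 and not q1.
      branch 1.2 (add not (not q5 implies q1), (((q2 implies q3) or not q3) implies (not q4 implies (not q4 and q1)))):
        not (not q5 implies q1): α-rule — add not q5, not q1.
        (((q2 implies q3) or not q3) implies (not q4 implies (not q4 and q1))): β-rule — branch into not ((q2 implies q3) or not q3)  //  (not q4 implies (not q4 and q1)).
          branch 1.2.1 (add not ((q2 implies q3) or not q3)):
            not ((q2 implies q3) or not q3): α-rule — add not (q2 implies q3), not not q3.
            not (q2 implies q3): α-rule — add q2, not q3.
            × closes — contains both q3 and not q3.
          branch 1.2.2 (add (not q4 implies (not q4 and q1))):
            (not q4 implies (not q4 and q1)): β-rule — branch into not not q4  //  (not q4 and q1).
              branch 1.2.2.1 (add not not q4):
                ○ open, literals {q1=false, q4=true, q5=false}.
              branch 1.2.2.2 (add (not q4 and q1)):
                (not q4 and q1): α-rule — add not q4, q1.
                × closes — contains both q1 and not q1.
  branch 2 (add not (q1 implies q1)):
    not (q1 implies q1): α-rule — add q1, not q1.
    × closes — contains both q1 and not q1.
9 branches closed, 4 open.
An open branch gives a countermodel: q1=false, q2=false, q4=false, q5=true (unmentioned atoms arbitrary); under it the original formula is false.

Not valid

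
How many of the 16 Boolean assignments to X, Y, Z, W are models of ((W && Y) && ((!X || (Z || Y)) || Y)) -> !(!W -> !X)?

12

Initial set: {(((W && Y) && ((!X || (Z || Y)) || Y)) -> !(!W -> !X))}.
(((W && Y) && ((!X || (Z || Y)) || Y)) -> !(!W -> !X)): β-rule — branch into !((W && Y) && ((!X || (Z || Y)) || Y))  //  !(!W -> !X).
  branch 1 (add !((W && Y) && ((!X || (Z || Y)) || Y))):
    !((W && Y) && ((!X || (Z || Y)) || Y)): β-rule — branch into !(W && Y)  //  !((!X || (Z || Y)) || Y).
      branch 1.1 (add !(W && Y)):
        !(W && Y): β-rule — branch into !W  //  !Y.
          branch 1.1.1 (add !W):
            ○ open, literals {W=false}.
          branch 1.1.2 (add !Y):
            ○ open, literals {Y=false}.
      branch 1.2 (add !((!X || (Z || Y)) || Y)):
        !((!X || (Z || Y)) || Y): α-rule — add !(!X || (Z || Y)), !Y.
        !(!X || (Z || Y)): α-rule — add !!X, !(Z || Y).
        !(Z || Y): α-rule — add !Z, !Y.
        ○ open, literals {X=true, Y=false, Z=false}.
  branch 2 (add !(!W -> !X)):
    !(!W -> !X): α-rule — add !W, !!X.
    ○ open, literals {W=false, X=true}.
0 branches closed, 4 open.
Each open branch fixes some atoms; the unmentioned ones are free. Counting distinct full assignments: branch {W=false} (X, Y, Z) contributes 8 new; branch {Y=false} (X, Z, W) contributes 4 new; branch {X=true, Y=false, Z=false} (W) contributes 0 new; branch {W=false, X=true} (Y, Z) contributes 0 new. Total: 12.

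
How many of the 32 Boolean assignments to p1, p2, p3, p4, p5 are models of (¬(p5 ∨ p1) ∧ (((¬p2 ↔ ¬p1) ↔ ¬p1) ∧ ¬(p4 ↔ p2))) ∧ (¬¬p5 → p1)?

2

Initial set: {((¬(p5 ∨ p1) ∧ (((¬p2 ↔ ¬p1) ↔ ¬p1) ∧ ¬(p4 ↔ p2))) ∧ (¬¬p5 → p1))}.
((¬(p5 ∨ p1) ∧ (((¬p2 ↔ ¬p1) ↔ ¬p1) ∧ ¬(p4 ↔ p2))) ∧ (¬¬p5 → p1)): α-rule — add (¬(p5 ∨ p1) ∧ (((¬p2 ↔ ¬p1) ↔ ¬p1) ∧ ¬(p4 ↔ p2))), (¬¬p5 → p1).
(¬(p5 ∨ p1) ∧ (((¬p2 ↔ ¬p1) ↔ ¬p1) ∧ ¬(p4 ↔ p2))): α-rule — add ¬(p5 ∨ p1), (((¬p2 ↔ ¬p1) ↔ ¬p1) ∧ ¬(p4 ↔ p2)).
¬(p5 ∨ p1): α-rule — add ¬p5, ¬p1.
(((¬p2 ↔ ¬p1) ↔ ¬p1) ∧ ¬(p4 ↔ p2)): α-rule — add ((¬p2 ↔ ¬p1) ↔ ¬p1), ¬(p4 ↔ p2).
(¬¬p5 → p1): β-rule — branch into ¬¬¬p5  //  p1.
  branch 1 (add ¬¬¬p5):
    ¬¬¬p5: drop double negation, giving ¬p5.
    ((¬p2 ↔ ¬p1) ↔ ¬p1): β-rule — branch into (¬p2 ↔ ¬p1), ¬p1  //  ¬(¬p2 ↔ ¬p1), ¬¬p1.
      branch 1.1 (add (¬p2 ↔ ¬p1), ¬p1):
        ¬(p4 ↔ p2): β-rule — branch into p4, ¬p2  //  ¬p4, p2.
          branch 1.1.1 (add p4, ¬p2):
            (¬p2 ↔ ¬p1): β-rule — branch into ¬p2, ¬p1  //  ¬¬p2, ¬¬p1.
              branch 1.1.1.1 (add ¬p2, ¬p1):
                ○ open, literals {p1=0, p2=0, p4=1, p5=0}.
              branch 1.1.1.2 (add ¬¬p2, ¬¬p1):
                × closes — contains both p2 and ¬p2.
          branch 1.1.2 (add ¬p4, p2):
            (¬p2 ↔ ¬p1): β-rule — branch into ¬p2, ¬p1  //  ¬¬p2, ¬¬p1.
              branch 1.1.2.1 (add ¬p2, ¬p1):
                × closes — contains both p2 and ¬p2.
              branch 1.1.2.2 (add ¬¬p2, ¬¬p1):
                × closes — contains both p1 and ¬p1.
      branch 1.2 (add ¬(¬p2 ↔ ¬p1), ¬¬p1):
        × closes — contains both p1 and ¬p1.
  branch 2 (add p1):
    × closes — contains both p1 and ¬p1.
5 branches closed, 1 open.
Each open branch fixes some atoms; the unmentioned ones are free. Counting distinct full assignments: branch {p1=0, p2=0, p4=1, p5=0} (p3) contributes 2 new. Total: 2.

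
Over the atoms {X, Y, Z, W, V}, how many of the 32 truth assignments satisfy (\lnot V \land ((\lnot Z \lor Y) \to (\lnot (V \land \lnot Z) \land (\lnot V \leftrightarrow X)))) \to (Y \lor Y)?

26

Initial set: {((\lnot V \land ((\lnot Z \lor Y) \to (\lnot (V \land \lnot Z) \land (\lnot V \leftrightarrow X)))) \to (Y \lor Y))}.
((\lnot V \land ((\lnot Z \lor Y) \to (\lnot (V \land \lnot Z) \land (\lnot V \leftrightarrow X)))) \to (Y \lor Y)): β-rule — branch into \lnot (\lnot V \land ((\lnot Z \lor Y) \to (\lnot (V \land \lnot Z) \land (\lnot V \leftrightarrow X))))  //  (Y \lor Y).
  branch 1 (add \lnot (\lnot V \land ((\lnot Z \lor Y) \to (\lnot (V \land \lnot Z) \land (\lnot V \leftrightarrow X))))):
    \lnot (\lnot V \land ((\lnot Z \lor Y) \to (\lnot (V \land \lnot Z) \land (\lnot V \leftrightarrow X)))): β-rule — branch into \lnot \lnot V  //  \lnot ((\lnot Z \lor Y) \to (\lnot (V \land \lnot Z) \land (\lnot V \leftrightarrow X))).
      branch 1.1 (add \lnot \lnot V):
        ○ open, literals {V=T}.
      branch 1.2 (add \lnot ((\lnot Z \lor Y) \to (\lnot (V \land \lnot Z) \land (\lnot V \leftrightarrow X)))):
        \lnot ((\lnot Z \lor Y) \to (\lnot (V \land \lnot Z) \land (\lnot V \leftrightarrow X))): α-rule — add (\lnot Z \lor Y), \lnot (\lnot (V \land \lnot Z) \land (\lnot V \leftrightarrow X)).
        (\lnot Z \lor Y): β-rule — branch into \lnot Z  //  Y.
          branch 1.2.1 (add \lnot Z):
            \lnot (\lnot (V \land \lnot Z) \land (\lnot V \leftrightarrow X)): β-rule — branch into \lnot \lnot (V \land \lnot Z)  //  \lnot (\lnot V \leftrightarrow X).
              branch 1.2.1.1 (add \lnot \lnot (V \land \lnot Z)):
                \lnot \lnot (V \land \lnot Z): α-rule — add V, \lnot Z.
                ○ open, literals {V=T, Z=F}.
              branch 1.2.1.2 (add \lnot (\lnot V \leftrightarrow X)):
                \lnot (\lnot V \leftrightarrow X): β-rule — branch into \lnot V, \lnot X  //  \lnot \lnot V, X.
                  branch 1.2.1.2.1 (add \lnot V, \lnot X):
                    ○ open, literals {V=F, X=F, Z=F}.
                  branch 1.2.1.2.2 (add \lnot \lnot V, X):
                    ○ open, literals {V=T, X=T, Z=F}.
          branch 1.2.2 (add Y):
            \lnot (\lnot (V \land \lnot Z) \land (\lnot V \leftrightarrow X)): β-rule — branch into \lnot \lnot (V \land \lnot Z)  //  \lnot (\lnot V \leftrightarrow X).
              branch 1.2.2.1 (add \lnot \lnot (V \land \lnot Z)):
                \lnot \lnot (V \land \lnot Z): α-rule — add V, \lnot Z.
                ○ open, literals {V=T, Y=T, Z=F}.
              branch 1.2.2.2 (add \lnot (\lnot V \leftrightarrow X)):
                \lnot (\lnot V \leftrightarrow X): β-rule — branch into \lnot V, \lnot X  //  \lnot \lnot V, X.
                  branch 1.2.2.2.1 (add \lnot V, \lnot X):
                    ○ open, literals {V=F, X=F, Y=T}.
                  branch 1.2.2.2.2 (add \lnot \lnot V, X):
                    ○ open, literals {V=T, X=T, Y=T}.
  branch 2 (add (Y \lor Y)):
    (Y \lor Y): β-rule — branch into Y  //  Y.
      branch 2.1 (add Y):
        ○ open, literals {Y=T}.
      branch 2.2 (add Y):
        ○ open, literals {Y=T}.
0 branches closed, 9 open.
Each open branch fixes some atoms; the unmentioned ones are free. Counting distinct full assignments: branch {V=T} (X, Y, Z, W) contributes 16 new; branch {V=T, Z=F} (X, Y, W) contributes 0 new; branch {V=F, X=F, Z=F} (Y, W) contributes 4 new; branch {V=T, X=T, Z=F} (Y, W) contributes 0 new; branch {V=T, Y=T, Z=F} (X, W) contributes 0 new; branch {V=F, X=F, Y=T} (Z, W) contributes 2 new; branch {V=T, X=T, Y=T} (Z, W) contributes 0 new; branch {Y=T} (X, Z, W, V) contributes 4 new; branch {Y=T} (X, Z, W, V) contributes 0 new. Total: 26.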